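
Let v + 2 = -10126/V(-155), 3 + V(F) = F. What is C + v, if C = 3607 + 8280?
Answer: 943978/79 ≈ 11949.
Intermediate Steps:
V(F) = -3 + F
C = 11887
v = 4905/79 (v = -2 - 10126/(-3 - 155) = -2 - 10126/(-158) = -2 - 10126*(-1/158) = -2 + 5063/79 = 4905/79 ≈ 62.089)
C + v = 11887 + 4905/79 = 943978/79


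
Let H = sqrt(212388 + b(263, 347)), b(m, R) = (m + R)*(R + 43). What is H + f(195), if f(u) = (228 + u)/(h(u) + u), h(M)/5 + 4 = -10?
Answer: 423/125 + 12*sqrt(3127) ≈ 674.42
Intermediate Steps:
b(m, R) = (43 + R)*(R + m) (b(m, R) = (R + m)*(43 + R) = (43 + R)*(R + m))
h(M) = -70 (h(M) = -20 + 5*(-10) = -20 - 50 = -70)
f(u) = (228 + u)/(-70 + u)
H = 12*sqrt(3127) (H = sqrt(212388 + (347**2 + 43*347 + 43*263 + 347*263)) = sqrt(212388 + (120409 + 14921 + 11309 + 91261)) = sqrt(212388 + 237900) = sqrt(450288) = 12*sqrt(3127) ≈ 671.04)
H + f(195) = 12*sqrt(3127) + (228 + 195)/(-70 + 195) = 12*sqrt(3127) + 423/125 = 423/125 + 12*sqrt(3127)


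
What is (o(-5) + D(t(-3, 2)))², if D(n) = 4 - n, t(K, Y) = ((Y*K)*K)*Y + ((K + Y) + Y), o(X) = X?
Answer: 1444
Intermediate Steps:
t(K, Y) = K + 2*Y + K²*Y² (t(K, Y) = ((K*Y)*K)*Y + (K + 2*Y) = (Y*K²)*Y + (K + 2*Y) = K²*Y² + (K + 2*Y) = K + 2*Y + K²*Y²)
(o(-5) + D(t(-3, 2)))² = (-5 + (4 - (-3 + 2*2 + (-3)²*2²)))² = (-5 + (4 - (-3 + 4 + 9*4)))² = (-5 + (4 - (-3 + 4 + 36)))² = (-5 + (4 - 1*37))² = (-5 + (4 - 37))² = (-5 - 33)² = (-38)² = 1444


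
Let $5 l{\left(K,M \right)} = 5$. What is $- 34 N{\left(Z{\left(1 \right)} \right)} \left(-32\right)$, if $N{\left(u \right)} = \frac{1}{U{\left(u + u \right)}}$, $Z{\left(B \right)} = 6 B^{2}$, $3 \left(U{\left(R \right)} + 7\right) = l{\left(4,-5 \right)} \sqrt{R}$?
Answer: $- \frac{22848}{143} - \frac{2176 \sqrt{3}}{143} \approx -186.13$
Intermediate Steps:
$l{\left(K,M \right)} = 1$ ($l{\left(K,M \right)} = \frac{1}{5} \cdot 5 = 1$)
$U{\left(R \right)} = -7 + \frac{\sqrt{R}}{3}$ ($U{\left(R \right)} = -7 + \frac{1 \sqrt{R}}{3} = -7 + \frac{\sqrt{R}}{3}$)
$N{\left(u \right)} = \frac{1}{-7 + \frac{\sqrt{2} \sqrt{u}}{3}}$ ($N{\left(u \right)} = \frac{1}{-7 + \frac{\sqrt{u + u}}{3}} = \frac{1}{-7 + \frac{\sqrt{2 u}}{3}} = \frac{1}{-7 + \frac{\sqrt{2} \sqrt{u}}{3}}$)
$- 34 N{\left(Z{\left(1 \right)} \right)} \left(-32\right) = - 34 \frac{3}{-21 + \sqrt{2} \sqrt{6 \cdot 1^{2}}} \left(-32\right) = - 34 \frac{3}{-21 + \sqrt{2} \sqrt{6 \cdot 1}} \left(-32\right) = - 34 \frac{3}{-21 + \sqrt{2} \sqrt{6}} \left(-32\right) = - 34 \frac{3}{-21 + 2 \sqrt{3}} \left(-32\right) = - \frac{102}{-21 + 2 \sqrt{3}} \left(-32\right) = \frac{3264}{-21 + 2 \sqrt{3}}$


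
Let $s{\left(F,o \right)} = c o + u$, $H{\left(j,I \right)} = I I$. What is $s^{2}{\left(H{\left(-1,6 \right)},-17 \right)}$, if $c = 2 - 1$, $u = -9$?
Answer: $676$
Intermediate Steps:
$H{\left(j,I \right)} = I^{2}$
$c = 1$ ($c = 2 - 1 = 1$)
$s{\left(F,o \right)} = -9 + o$ ($s{\left(F,o \right)} = 1 o - 9 = o - 9 = -9 + o$)
$s^{2}{\left(H{\left(-1,6 \right)},-17 \right)} = \left(-9 - 17\right)^{2} = \left(-26\right)^{2} = 676$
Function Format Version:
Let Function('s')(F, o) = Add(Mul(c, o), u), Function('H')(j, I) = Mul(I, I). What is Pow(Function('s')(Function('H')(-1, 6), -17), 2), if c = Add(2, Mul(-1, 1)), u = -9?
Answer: 676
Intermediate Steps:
Function('H')(j, I) = Pow(I, 2)
c = 1 (c = Add(2, -1) = 1)
Function('s')(F, o) = Add(-9, o) (Function('s')(F, o) = Add(Mul(1, o), -9) = Add(o, -9) = Add(-9, o))
Pow(Function('s')(Function('H')(-1, 6), -17), 2) = Pow(Add(-9, -17), 2) = Pow(-26, 2) = 676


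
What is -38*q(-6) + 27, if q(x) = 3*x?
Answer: 711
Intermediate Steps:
-38*q(-6) + 27 = -114*(-6) + 27 = -38*(-18) + 27 = 684 + 27 = 711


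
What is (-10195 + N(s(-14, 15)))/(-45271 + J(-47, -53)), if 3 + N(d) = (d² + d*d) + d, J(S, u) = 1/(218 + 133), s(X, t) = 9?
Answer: 3519477/15890120 ≈ 0.22149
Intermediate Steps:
J(S, u) = 1/351
N(d) = -3 + d + 2*d² (N(d) = -3 + ((d² + d*d) + d) = -3 + ((d² + d²) + d) = -3 + (2*d² + d) = -3 + (d + 2*d²) = -3 + d + 2*d²)
(-10195 + N(s(-14, 15)))/(-45271 + J(-47, -53)) = (-10195 + (-3 + 9 + 2*9²))/(-45271 + 1/351) = (-10195 + (-3 + 9 + 2*81))/(-15890120/351) = (-10195 + (-3 + 9 + 162))*(-351/15890120) = (-10195 + 168)*(-351/15890120) = -10027*(-351/15890120) = 3519477/15890120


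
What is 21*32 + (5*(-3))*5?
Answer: 597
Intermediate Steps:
21*32 + (5*(-3))*5 = 672 - 15*5 = 672 - 75 = 597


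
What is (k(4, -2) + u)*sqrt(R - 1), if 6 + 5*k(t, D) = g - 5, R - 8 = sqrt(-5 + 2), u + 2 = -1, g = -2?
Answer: -28*sqrt(7 + I*sqrt(3))/5 ≈ -14.927 - 1.8194*I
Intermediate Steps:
u = -3 (u = -2 - 1 = -3)
R = 8 + I*sqrt(3) (R = 8 + sqrt(-5 + 2) = 8 + sqrt(-3) = 8 + I*sqrt(3) ≈ 8.0 + 1.732*I)
k(t, D) = -13/5 (k(t, D) = -6/5 + (-2 - 5)/5 = -6/5 + (1/5)*(-7) = -6/5 - 7/5 = -13/5)
(k(4, -2) + u)*sqrt(R - 1) = (-13/5 - 3)*sqrt((8 + I*sqrt(3)) - 1) = -28*sqrt(7 + I*sqrt(3))/5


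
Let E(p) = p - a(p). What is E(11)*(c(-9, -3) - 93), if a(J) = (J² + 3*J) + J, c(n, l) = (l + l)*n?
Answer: 6006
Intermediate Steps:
c(n, l) = 2*l*n (c(n, l) = (2*l)*n = 2*l*n)
a(J) = J² + 4*J
E(p) = p - p*(4 + p)
E(11)*(c(-9, -3) - 93) = (11*(-3 - 1*11))*(2*(-3)*(-9) - 93) = (11*(-3 - 11))*(54 - 93) = (11*(-14))*(-39) = -154*(-39) = 6006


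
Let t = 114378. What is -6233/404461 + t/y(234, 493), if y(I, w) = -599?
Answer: -46265173825/242272139 ≈ -190.96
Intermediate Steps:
-6233/404461 + t/y(234, 493) = -6233/404461 + 114378/(-599) = -6233*1/404461 + 114378*(-1/599) = -6233/404461 - 114378/599 = -46265173825/242272139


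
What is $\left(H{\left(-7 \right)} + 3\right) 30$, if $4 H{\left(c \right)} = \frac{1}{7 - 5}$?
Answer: $\frac{375}{4} \approx 93.75$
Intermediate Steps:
$H{\left(c \right)} = \frac{1}{8}$ ($H{\left(c \right)} = \frac{1}{4 \left(7 - 5\right)} = \frac{1}{4 \cdot 2} = \frac{1}{4} \cdot \frac{1}{2} = \frac{1}{8}$)
$\left(H{\left(-7 \right)} + 3\right) 30 = \left(\frac{1}{8} + 3\right) 30 = \frac{25}{8} \cdot 30 = \frac{375}{4}$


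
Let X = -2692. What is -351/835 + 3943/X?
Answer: -4237297/2247820 ≈ -1.8851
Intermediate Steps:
-351/835 + 3943/X = -351/835 + 3943/(-2692) = -351*1/835 + 3943*(-1/2692) = -351/835 - 3943/2692 = -4237297/2247820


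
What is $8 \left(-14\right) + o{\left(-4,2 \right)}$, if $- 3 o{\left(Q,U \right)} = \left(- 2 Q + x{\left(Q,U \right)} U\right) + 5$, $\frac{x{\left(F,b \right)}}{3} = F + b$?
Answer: $- \frac{337}{3} \approx -112.33$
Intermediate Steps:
$x{\left(F,b \right)} = 3 F + 3 b$ ($x{\left(F,b \right)} = 3 \left(F + b\right) = 3 F + 3 b$)
$o{\left(Q,U \right)} = - \frac{5}{3} + \frac{2 Q}{3} - \frac{U \left(3 Q + 3 U\right)}{3}$ ($o{\left(Q,U \right)} = - \frac{\left(- 2 Q + \left(3 Q + 3 U\right) U\right) + 5}{3} = - \frac{\left(- 2 Q + U \left(3 Q + 3 U\right)\right) + 5}{3} = - \frac{5 - 2 Q + U \left(3 Q + 3 U\right)}{3} = - \frac{5}{3} + \frac{2 Q}{3} - \frac{U \left(3 Q + 3 U\right)}{3}$)
$8 \left(-14\right) + o{\left(-4,2 \right)} = 8 \left(-14\right) - \left(\frac{13}{3} + 2 \left(-4 + 2\right)\right) = -112 - \left(\frac{13}{3} - 4\right) = -112 - \frac{1}{3} = - \frac{337}{3}$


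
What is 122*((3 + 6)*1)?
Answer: 1098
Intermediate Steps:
122*((3 + 6)*1) = 122*(9*1) = 122*9 = 1098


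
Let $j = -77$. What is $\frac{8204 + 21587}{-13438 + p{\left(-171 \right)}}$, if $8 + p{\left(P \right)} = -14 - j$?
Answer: $- \frac{29791}{13383} \approx -2.226$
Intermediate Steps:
$p{\left(P \right)} = 55$ ($p{\left(P \right)} = -8 - -63 = -8 + \left(-14 + 77\right) = -8 + 63 = 55$)
$\frac{8204 + 21587}{-13438 + p{\left(-171 \right)}} = \frac{8204 + 21587}{-13438 + 55} = \frac{29791}{-13383} = 29791 \left(- \frac{1}{13383}\right) = - \frac{29791}{13383}$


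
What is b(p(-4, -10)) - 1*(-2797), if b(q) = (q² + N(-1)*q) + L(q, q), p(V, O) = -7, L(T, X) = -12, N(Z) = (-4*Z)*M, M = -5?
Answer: 2974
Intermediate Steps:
N(Z) = 20*Z (N(Z) = -4*Z*(-5) = 20*Z)
b(q) = -12 + q² - 20*q (b(q) = (q² + (20*(-1))*q) - 12 = (q² - 20*q) - 12 = -12 + q² - 20*q)
b(p(-4, -10)) - 1*(-2797) = (-12 + (-7)² - 20*(-7)) - 1*(-2797) = (-12 + 49 + 140) + 2797 = 177 + 2797 = 2974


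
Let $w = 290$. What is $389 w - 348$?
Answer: $112462$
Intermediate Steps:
$389 w - 348 = 389 \cdot 290 - 348 = 112810 - 348 = 112462$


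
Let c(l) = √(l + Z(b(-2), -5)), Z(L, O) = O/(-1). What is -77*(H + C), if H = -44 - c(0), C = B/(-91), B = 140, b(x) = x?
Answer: 45584/13 + 77*√5 ≈ 3678.6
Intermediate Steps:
Z(L, O) = -O (Z(L, O) = O*(-1) = -O)
C = -20/13 (C = 140/(-91) = 140*(-1/91) = -20/13 ≈ -1.5385)
c(l) = √(5 + l) (c(l) = √(l - 1*(-5)) = √(l + 5) = √(5 + l))
H = -44 - √5 (H = -44 - √(5 + 0) = -44 - √5 ≈ -46.236)
-77*(H + C) = -77*((-44 - √5) - 20/13) = -77*(-592/13 - √5) = 45584/13 + 77*√5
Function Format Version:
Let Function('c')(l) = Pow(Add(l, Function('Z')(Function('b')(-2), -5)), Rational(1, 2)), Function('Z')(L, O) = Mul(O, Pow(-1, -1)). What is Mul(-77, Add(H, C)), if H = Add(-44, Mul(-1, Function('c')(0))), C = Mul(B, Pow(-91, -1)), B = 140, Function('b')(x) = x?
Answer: Add(Rational(45584, 13), Mul(77, Pow(5, Rational(1, 2)))) ≈ 3678.6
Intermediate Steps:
Function('Z')(L, O) = Mul(-1, O) (Function('Z')(L, O) = Mul(O, -1) = Mul(-1, O))
C = Rational(-20, 13) (C = Mul(140, Pow(-91, -1)) = Mul(140, Rational(-1, 91)) = Rational(-20, 13) ≈ -1.5385)
Function('c')(l) = Pow(Add(5, l), Rational(1, 2)) (Function('c')(l) = Pow(Add(l, Mul(-1, -5)), Rational(1, 2)) = Pow(Add(l, 5), Rational(1, 2)) = Pow(Add(5, l), Rational(1, 2)))
H = Add(-44, Mul(-1, Pow(5, Rational(1, 2)))) (H = Add(-44, Mul(-1, Pow(Add(5, 0), Rational(1, 2)))) = Add(-44, Mul(-1, Pow(5, Rational(1, 2)))) ≈ -46.236)
Mul(-77, Add(H, C)) = Mul(-77, Add(Add(-44, Mul(-1, Pow(5, Rational(1, 2)))), Rational(-20, 13))) = Mul(-77, Add(Rational(-592, 13), Mul(-1, Pow(5, Rational(1, 2))))) = Add(Rational(45584, 13), Mul(77, Pow(5, Rational(1, 2))))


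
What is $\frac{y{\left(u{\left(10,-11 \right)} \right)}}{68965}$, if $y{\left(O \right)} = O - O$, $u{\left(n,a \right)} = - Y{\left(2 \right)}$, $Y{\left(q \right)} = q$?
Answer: $0$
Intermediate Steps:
$u{\left(n,a \right)} = -2$ ($u{\left(n,a \right)} = \left(-1\right) 2 = -2$)
$y{\left(O \right)} = 0$
$\frac{y{\left(u{\left(10,-11 \right)} \right)}}{68965} = \frac{0}{68965} = 0 \cdot \frac{1}{68965} = 0$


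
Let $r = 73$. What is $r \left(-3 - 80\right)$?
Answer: $-6059$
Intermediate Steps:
$r \left(-3 - 80\right) = 73 \left(-3 - 80\right) = 73 \left(-83\right) = -6059$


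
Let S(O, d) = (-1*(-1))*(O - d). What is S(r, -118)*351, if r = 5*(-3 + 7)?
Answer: 48438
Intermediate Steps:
r = 20 (r = 5*4 = 20)
S(O, d) = O - d (S(O, d) = 1*(O - d) = O - d)
S(r, -118)*351 = (20 - 1*(-118))*351 = (20 + 118)*351 = 138*351 = 48438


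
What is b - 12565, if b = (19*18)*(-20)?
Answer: -19405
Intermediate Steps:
b = -6840 (b = 342*(-20) = -6840)
b - 12565 = -6840 - 12565 = -19405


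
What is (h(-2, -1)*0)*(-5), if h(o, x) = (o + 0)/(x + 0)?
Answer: 0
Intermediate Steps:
h(o, x) = o/x
(h(-2, -1)*0)*(-5) = (-2/(-1)*0)*(-5) = (-2*(-1)*0)*(-5) = (2*0)*(-5) = 0*(-5) = 0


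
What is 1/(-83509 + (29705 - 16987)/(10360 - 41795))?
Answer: -31435/2625118133 ≈ -1.1975e-5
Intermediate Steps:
1/(-83509 + (29705 - 16987)/(10360 - 41795)) = 1/(-83509 + 12718/(-31435)) = 1/(-83509 + 12718*(-1/31435)) = 1/(-83509 - 12718/31435) = 1/(-2625118133/31435) = -31435/2625118133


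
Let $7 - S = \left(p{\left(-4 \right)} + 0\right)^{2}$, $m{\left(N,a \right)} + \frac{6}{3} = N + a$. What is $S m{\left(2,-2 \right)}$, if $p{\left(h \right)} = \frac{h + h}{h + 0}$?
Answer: $-6$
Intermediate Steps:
$p{\left(h \right)} = 2$ ($p{\left(h \right)} = \frac{2 h}{h} = 2$)
$m{\left(N,a \right)} = -2 + N + a$ ($m{\left(N,a \right)} = -2 + \left(N + a\right) = -2 + N + a$)
$S = 3$ ($S = 7 - \left(2 + 0\right)^{2} = 7 - 2^{2} = 7 - 4 = 3$)
$S m{\left(2,-2 \right)} = 3 \left(-2 + 2 - 2\right) = 3 \left(-2\right) = -6$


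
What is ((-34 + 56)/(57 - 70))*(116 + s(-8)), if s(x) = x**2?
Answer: -3960/13 ≈ -304.62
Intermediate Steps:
((-34 + 56)/(57 - 70))*(116 + s(-8)) = ((-34 + 56)/(57 - 70))*(116 + (-8)**2) = (22/(-13))*(116 + 64) = (22*(-1/13))*180 = -22/13*180 = -3960/13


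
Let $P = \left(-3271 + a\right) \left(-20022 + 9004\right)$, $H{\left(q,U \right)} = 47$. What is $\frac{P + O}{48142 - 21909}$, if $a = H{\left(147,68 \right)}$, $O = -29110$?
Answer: $\frac{35492922}{26233} \approx 1353.0$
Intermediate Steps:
$a = 47$
$P = 35522032$ ($P = \left(-3271 + 47\right) \left(-20022 + 9004\right) = \left(-3224\right) \left(-11018\right) = 35522032$)
$\frac{P + O}{48142 - 21909} = \frac{35522032 - 29110}{48142 - 21909} = \frac{35492922}{26233}$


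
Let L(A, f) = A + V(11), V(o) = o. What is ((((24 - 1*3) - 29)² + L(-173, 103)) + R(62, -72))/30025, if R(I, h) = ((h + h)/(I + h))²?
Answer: 2734/750625 ≈ 0.0036423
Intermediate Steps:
L(A, f) = 11 + A (L(A, f) = A + 11 = 11 + A)
R(I, h) = 4*h²/(I + h)² (R(I, h) = ((2*h)/(I + h))² = (2*h/(I + h))² = 4*h²/(I + h)²)
((((24 - 1*3) - 29)² + L(-173, 103)) + R(62, -72))/30025 = ((((24 - 1*3) - 29)² + (11 - 173)) + 4*(-72)²/(62 - 72)²)/30025 = ((((24 - 3) - 29)² - 162) + 4*5184/(-10)²)*(1/30025) = (((21 - 29)² - 162) + 4*5184*(1/100))*(1/30025) = (((-8)² - 162) + 5184/25)*(1/30025) = ((64 - 162) + 5184/25)*(1/30025) = (-98 + 5184/25)*(1/30025) = (2734/25)*(1/30025) = 2734/750625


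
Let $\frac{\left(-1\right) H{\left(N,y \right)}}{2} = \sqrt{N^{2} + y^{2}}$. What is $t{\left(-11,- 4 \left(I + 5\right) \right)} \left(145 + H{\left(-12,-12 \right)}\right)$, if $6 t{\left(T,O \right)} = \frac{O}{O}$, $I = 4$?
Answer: $\frac{145}{6} - 4 \sqrt{2} \approx 18.51$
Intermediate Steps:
$H{\left(N,y \right)} = - 2 \sqrt{N^{2} + y^{2}}$
$t{\left(T,O \right)} = \frac{1}{6}$ ($t{\left(T,O \right)} = \frac{O \frac{1}{O}}{6} = \frac{1}{6} \cdot 1 = \frac{1}{6}$)
$t{\left(-11,- 4 \left(I + 5\right) \right)} \left(145 + H{\left(-12,-12 \right)}\right) = \frac{145 - 2 \sqrt{\left(-12\right)^{2} + \left(-12\right)^{2}}}{6} = \frac{145 - 2 \sqrt{144 + 144}}{6} = \frac{145 - 2 \sqrt{288}}{6} = \frac{145 - 2 \cdot 12 \sqrt{2}}{6} = \frac{145 - 24 \sqrt{2}}{6} = \frac{145}{6} - 4 \sqrt{2}$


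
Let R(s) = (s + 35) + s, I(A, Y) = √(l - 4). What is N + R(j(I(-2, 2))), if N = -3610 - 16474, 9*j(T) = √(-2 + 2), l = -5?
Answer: -20049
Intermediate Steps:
I(A, Y) = 3*I (I(A, Y) = √(-5 - 4) = √(-9) = 3*I)
j(T) = 0 (j(T) = √(-2 + 2)/9 = √0/9 = (⅑)*0 = 0)
R(s) = 35 + 2*s (R(s) = (35 + s) + s = 35 + 2*s)
N = -20084
N + R(j(I(-2, 2))) = -20084 + (35 + 2*0) = -20084 + (35 + 0) = -20084 + 35 = -20049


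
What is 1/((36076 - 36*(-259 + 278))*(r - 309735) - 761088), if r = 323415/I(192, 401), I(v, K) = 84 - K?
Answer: -317/3486686303616 ≈ -9.0917e-11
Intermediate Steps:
r = -323415/317 (r = 323415/(84 - 1*401) = 323415/(84 - 401) = 323415/(-317) = 323415*(-1/317) = -323415/317 ≈ -1020.2)
1/((36076 - 36*(-259 + 278))*(r - 309735) - 761088) = 1/((36076 - 36*(-259 + 278))*(-323415/317 - 309735) - 761088) = 1/((36076 - 36*19)*(-98509410/317) - 761088) = 1/((36076 - 684)*(-98509410/317) - 761088) = 1/(35392*(-98509410/317) - 761088) = 1/(-3486445038720/317 - 761088) = 1/(-3486686303616/317) = -317/3486686303616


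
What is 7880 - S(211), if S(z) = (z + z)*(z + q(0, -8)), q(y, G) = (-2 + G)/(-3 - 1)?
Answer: -82217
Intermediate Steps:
q(y, G) = ½ - G/4 (q(y, G) = (-2 + G)/(-4) = (-2 + G)*(-¼) = ½ - G/4)
S(z) = 2*z*(5/2 + z) (S(z) = (z + z)*(z + (½ - ¼*(-8))) = (2*z)*(z + (½ + 2)) = (2*z)*(z + 5/2) = (2*z)*(5/2 + z) = 2*z*(5/2 + z))
7880 - S(211) = 7880 - 211*(5 + 2*211) = 7880 - 211*(5 + 422) = 7880 - 211*427 = 7880 - 1*90097 = 7880 - 90097 = -82217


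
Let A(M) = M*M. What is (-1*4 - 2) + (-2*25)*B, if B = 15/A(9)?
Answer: -412/27 ≈ -15.259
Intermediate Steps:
A(M) = M²
B = 5/27 (B = 15/(9²) = 15/81 = 15*(1/81) = 5/27 ≈ 0.18519)
(-1*4 - 2) + (-2*25)*B = (-1*4 - 2) - 2*25*(5/27) = (-4 - 2) - 50*5/27 = -6 - 250/27 = -412/27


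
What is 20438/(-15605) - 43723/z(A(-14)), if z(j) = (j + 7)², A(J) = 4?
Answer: -684770413/1888205 ≈ -362.66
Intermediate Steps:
z(j) = (7 + j)²
20438/(-15605) - 43723/z(A(-14)) = 20438/(-15605) - 43723/(7 + 4)² = 20438*(-1/15605) - 43723/(11²) = -20438/15605 - 43723/121 = -684770413/1888205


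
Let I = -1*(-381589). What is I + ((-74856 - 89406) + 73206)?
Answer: 290533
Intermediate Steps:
I = 381589
I + ((-74856 - 89406) + 73206) = 381589 + ((-74856 - 89406) + 73206) = 381589 + (-164262 + 73206) = 381589 - 91056 = 290533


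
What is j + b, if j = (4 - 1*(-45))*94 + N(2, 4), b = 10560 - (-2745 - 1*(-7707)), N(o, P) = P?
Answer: 10208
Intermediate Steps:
b = 5598 (b = 10560 - (-2745 + 7707) = 10560 - 1*4962 = 10560 - 4962 = 5598)
j = 4610 (j = (4 - 1*(-45))*94 + 4 = (4 + 45)*94 + 4 = 49*94 + 4 = 4606 + 4 = 4610)
j + b = 4610 + 5598 = 10208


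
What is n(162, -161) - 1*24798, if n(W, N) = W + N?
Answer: -24797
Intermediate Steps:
n(W, N) = N + W
n(162, -161) - 1*24798 = (-161 + 162) - 1*24798 = 1 - 24798 = -24797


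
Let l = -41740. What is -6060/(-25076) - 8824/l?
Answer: 29638439/65417015 ≈ 0.45307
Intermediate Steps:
-6060/(-25076) - 8824/l = -6060/(-25076) - 8824/(-41740) = -6060*(-1/25076) - 8824*(-1/41740) = 1515/6269 + 2206/10435 = 29638439/65417015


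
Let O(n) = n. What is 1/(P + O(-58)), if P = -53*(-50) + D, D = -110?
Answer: 1/2482 ≈ 0.00040290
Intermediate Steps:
P = 2540 (P = -53*(-50) - 110 = 2650 - 110 = 2540)
1/(P + O(-58)) = 1/(2540 - 58) = 1/2482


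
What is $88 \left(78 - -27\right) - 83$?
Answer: $9157$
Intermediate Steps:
$88 \left(78 - -27\right) - 83 = 88 \left(78 + 27\right) - 83 = 88 \cdot 105 - 83 = 9240 - 83 = 9157$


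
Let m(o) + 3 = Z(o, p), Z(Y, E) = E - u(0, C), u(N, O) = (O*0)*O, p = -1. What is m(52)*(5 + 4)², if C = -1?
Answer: -324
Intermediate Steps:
u(N, O) = 0 (u(N, O) = 0*O = 0)
Z(Y, E) = E (Z(Y, E) = E - 1*0 = E + 0 = E)
m(o) = -4 (m(o) = -3 - 1 = -4)
m(52)*(5 + 4)² = -4*(5 + 4)² = -4*9² = -4*81 = -324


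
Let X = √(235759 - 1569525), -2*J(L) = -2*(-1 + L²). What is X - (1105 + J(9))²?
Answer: -1404225 + I*√1333766 ≈ -1.4042e+6 + 1154.9*I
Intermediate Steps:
J(L) = -1 + L² (J(L) = -(-1)*(-1 + L²) = -(2 - 2*L²)/2 = -1 + L²)
X = I*√1333766 (X = √(-1333766) = I*√1333766 ≈ 1154.9*I)
X - (1105 + J(9))² = I*√1333766 - (1105 + (-1 + 9²))² = I*√1333766 - (1105 + (-1 + 81))² = I*√1333766 - (1105 + 80)² = I*√1333766 - 1*1185² = I*√1333766 - 1*1404225 = I*√1333766 - 1404225 = -1404225 + I*√1333766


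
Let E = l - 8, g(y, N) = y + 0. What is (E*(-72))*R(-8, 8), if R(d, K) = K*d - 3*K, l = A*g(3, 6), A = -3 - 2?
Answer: -145728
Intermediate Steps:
g(y, N) = y
A = -5
l = -15 (l = -5*3 = -15)
R(d, K) = -3*K + K*d
E = -23 (E = -15 - 8 = -23)
(E*(-72))*R(-8, 8) = (-23*(-72))*(8*(-3 - 8)) = 1656*(8*(-11)) = 1656*(-88) = -145728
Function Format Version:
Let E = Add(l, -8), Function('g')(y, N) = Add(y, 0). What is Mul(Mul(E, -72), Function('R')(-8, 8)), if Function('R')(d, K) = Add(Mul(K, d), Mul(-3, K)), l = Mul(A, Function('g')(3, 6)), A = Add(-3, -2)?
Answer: -145728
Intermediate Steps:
Function('g')(y, N) = y
A = -5
l = -15 (l = Mul(-5, 3) = -15)
Function('R')(d, K) = Add(Mul(-3, K), Mul(K, d))
E = -23 (E = Add(-15, -8) = -23)
Mul(Mul(E, -72), Function('R')(-8, 8)) = Mul(Mul(-23, -72), Mul(8, Add(-3, -8))) = Mul(1656, Mul(8, -11)) = Mul(1656, -88) = -145728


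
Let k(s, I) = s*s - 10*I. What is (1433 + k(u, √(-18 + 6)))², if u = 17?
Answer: 2964084 - 68880*I*√3 ≈ 2.9641e+6 - 1.193e+5*I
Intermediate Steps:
k(s, I) = s² - 10*I
(1433 + k(u, √(-18 + 6)))² = (1433 + (17² - 10*√(-18 + 6)))² = (1433 + (289 - 20*I*√3))² = (1722 - 20*I*√3)²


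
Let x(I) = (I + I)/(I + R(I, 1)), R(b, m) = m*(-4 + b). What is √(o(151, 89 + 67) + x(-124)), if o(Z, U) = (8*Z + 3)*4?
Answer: √2136638/21 ≈ 69.606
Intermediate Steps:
o(Z, U) = 12 + 32*Z (o(Z, U) = (3 + 8*Z)*4 = 12 + 32*Z)
x(I) = 2*I/(-4 + 2*I) (x(I) = (I + I)/(I + 1*(-4 + I)) = (2*I)/(I + (-4 + I)) = (2*I)/(-4 + 2*I) = 2*I/(-4 + 2*I))
√(o(151, 89 + 67) + x(-124)) = √((12 + 32*151) - 124/(-2 - 124)) = √((12 + 4832) - 124/(-126)) = √(4844 - 124*(-1/126)) = √(4844 + 62/63) = √(305234/63) = √2136638/21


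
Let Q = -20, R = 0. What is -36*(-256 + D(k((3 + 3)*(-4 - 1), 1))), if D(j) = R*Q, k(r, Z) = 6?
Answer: 9216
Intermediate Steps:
D(j) = 0 (D(j) = 0*(-20) = 0)
-36*(-256 + D(k((3 + 3)*(-4 - 1), 1))) = -36*(-256 + 0) = -36*(-256) = 9216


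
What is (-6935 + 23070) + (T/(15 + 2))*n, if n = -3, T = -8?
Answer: 274319/17 ≈ 16136.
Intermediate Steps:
(-6935 + 23070) + (T/(15 + 2))*n = (-6935 + 23070) - 8/(15 + 2)*(-3) = 16135 - 8/17*(-3) = 16135 + 24/17 = 274319/17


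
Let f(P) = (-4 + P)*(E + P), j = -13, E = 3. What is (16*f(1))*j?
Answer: 2496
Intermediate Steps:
f(P) = (-4 + P)*(3 + P)
(16*f(1))*j = (16*(-12 + 1² - 1*1))*(-13) = (16*(-12 + 1 - 1))*(-13) = (16*(-12))*(-13) = -192*(-13) = 2496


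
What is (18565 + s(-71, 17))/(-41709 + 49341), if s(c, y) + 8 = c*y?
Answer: 8675/3816 ≈ 2.2733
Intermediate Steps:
s(c, y) = -8 + c*y
(18565 + s(-71, 17))/(-41709 + 49341) = (18565 + (-8 - 71*17))/(-41709 + 49341) = (18565 + (-8 - 1207))/7632 = (18565 - 1215)*(1/7632) = 17350*(1/7632) = 8675/3816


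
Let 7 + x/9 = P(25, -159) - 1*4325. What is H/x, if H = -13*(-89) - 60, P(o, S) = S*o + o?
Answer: -1097/74538 ≈ -0.014717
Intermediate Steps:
P(o, S) = o + S*o
x = -74538 (x = -63 + 9*(25*(1 - 159) - 1*4325) = -63 + 9*(25*(-158) - 4325) = -63 + 9*(-3950 - 4325) = -63 + 9*(-8275) = -63 - 74475 = -74538)
H = 1097 (H = 1157 - 60 = 1097)
H/x = 1097/(-74538) = 1097*(-1/74538) = -1097/74538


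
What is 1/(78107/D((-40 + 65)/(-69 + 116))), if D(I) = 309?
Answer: 309/78107 ≈ 0.0039561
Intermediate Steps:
1/(78107/D((-40 + 65)/(-69 + 116))) = 1/(78107/309) = 309/78107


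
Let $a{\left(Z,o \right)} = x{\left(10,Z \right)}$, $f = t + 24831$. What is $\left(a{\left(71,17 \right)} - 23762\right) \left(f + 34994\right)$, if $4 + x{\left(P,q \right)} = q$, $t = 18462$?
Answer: $-1855010465$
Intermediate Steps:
$f = 43293$ ($f = 18462 + 24831 = 43293$)
$x{\left(P,q \right)} = -4 + q$
$a{\left(Z,o \right)} = -4 + Z$
$\left(a{\left(71,17 \right)} - 23762\right) \left(f + 34994\right) = \left(\left(-4 + 71\right) - 23762\right) \left(43293 + 34994\right) = \left(67 - 23762\right) 78287 = \left(-23695\right) 78287 = -1855010465$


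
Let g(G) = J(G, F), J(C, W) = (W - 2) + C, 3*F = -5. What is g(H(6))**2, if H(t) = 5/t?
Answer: 289/36 ≈ 8.0278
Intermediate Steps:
F = -5/3 (F = (1/3)*(-5) = -5/3 ≈ -1.6667)
J(C, W) = -2 + C + W (J(C, W) = (-2 + W) + C = -2 + C + W)
g(G) = -11/3 + G (g(G) = -2 + G - 5/3 = -11/3 + G)
g(H(6))**2 = (-11/3 + 5/6)**2 = (-17/6)**2 = 289/36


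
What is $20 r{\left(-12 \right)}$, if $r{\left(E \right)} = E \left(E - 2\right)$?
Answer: $3360$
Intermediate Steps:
$r{\left(E \right)} = E \left(-2 + E\right)$
$20 r{\left(-12 \right)} = 20 \left(- 12 \left(-2 - 12\right)\right) = 20 \left(\left(-12\right) \left(-14\right)\right) = 20 \cdot 168 = 3360$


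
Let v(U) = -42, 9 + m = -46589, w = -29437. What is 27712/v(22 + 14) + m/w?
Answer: -406900514/618177 ≈ -658.23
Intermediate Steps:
m = -46598 (m = -9 - 46589 = -46598)
27712/v(22 + 14) + m/w = 27712/(-42) - 46598/(-29437) = 27712*(-1/42) - 46598*(-1/29437) = -13856/21 + 46598/29437 = -406900514/618177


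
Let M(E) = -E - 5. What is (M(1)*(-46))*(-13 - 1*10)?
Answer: -6348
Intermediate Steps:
M(E) = -5 - E
(M(1)*(-46))*(-13 - 1*10) = ((-5 - 1*1)*(-46))*(-13 - 1*10) = ((-5 - 1)*(-46))*(-13 - 10) = -6*(-46)*(-23) = 276*(-23) = -6348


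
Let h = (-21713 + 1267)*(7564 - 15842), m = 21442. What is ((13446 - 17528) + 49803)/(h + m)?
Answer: 45721/169273430 ≈ 0.00027010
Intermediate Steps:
h = 169251988 (h = -20446*(-8278) = 169251988)
((13446 - 17528) + 49803)/(h + m) = ((13446 - 17528) + 49803)/(169251988 + 21442) = (-4082 + 49803)/169273430 = 45721*(1/169273430) = 45721/169273430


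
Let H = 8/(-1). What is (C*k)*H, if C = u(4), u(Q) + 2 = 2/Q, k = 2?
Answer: 24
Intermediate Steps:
H = -8 (H = 8*(-1) = -8)
u(Q) = -2 + 2/Q
C = -3/2 (C = -2 + 2/4 = -2 + 2*(¼) = -2 + ½ = -3/2 ≈ -1.5000)
(C*k)*H = -3/2*2*(-8) = -3*(-8) = 24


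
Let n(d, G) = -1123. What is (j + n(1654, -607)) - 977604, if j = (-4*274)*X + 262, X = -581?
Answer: -341689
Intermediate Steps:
j = 637038 (j = -4*274*(-581) + 262 = -1096*(-581) + 262 = 636776 + 262 = 637038)
(j + n(1654, -607)) - 977604 = (637038 - 1123) - 977604 = 635915 - 977604 = -341689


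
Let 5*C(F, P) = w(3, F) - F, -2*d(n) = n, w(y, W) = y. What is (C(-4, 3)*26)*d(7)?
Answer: -637/5 ≈ -127.40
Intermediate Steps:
d(n) = -n/2
C(F, P) = ⅗ - F/5 (C(F, P) = (3 - F)/5 = ⅗ - F/5)
(C(-4, 3)*26)*d(7) = ((⅗ - ⅕*(-4))*26)*(-½*7) = ((⅗ + ⅘)*26)*(-7/2) = ((7/5)*26)*(-7/2) = (182/5)*(-7/2) = -637/5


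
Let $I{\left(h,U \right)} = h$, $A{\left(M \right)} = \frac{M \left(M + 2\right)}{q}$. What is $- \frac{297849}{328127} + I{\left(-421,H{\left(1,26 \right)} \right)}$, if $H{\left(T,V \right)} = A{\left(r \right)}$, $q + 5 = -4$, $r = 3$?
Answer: $- \frac{138439316}{328127} \approx -421.91$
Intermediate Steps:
$q = -9$ ($q = -5 - 4 = -9$)
$A{\left(M \right)} = - \frac{M \left(2 + M\right)}{9}$ ($A{\left(M \right)} = \frac{M \left(M + 2\right)}{-9} = M \left(2 + M\right) \left(- \frac{1}{9}\right) = - \frac{M \left(2 + M\right)}{9}$)
$H{\left(T,V \right)} = - \frac{5}{3}$ ($H{\left(T,V \right)} = \left(- \frac{1}{9}\right) 3 \left(2 + 3\right) = \left(- \frac{1}{9}\right) 3 \cdot 5 = - \frac{5}{3}$)
$- \frac{297849}{328127} + I{\left(-421,H{\left(1,26 \right)} \right)} = - \frac{297849}{328127} - 421 = - \frac{138439316}{328127}$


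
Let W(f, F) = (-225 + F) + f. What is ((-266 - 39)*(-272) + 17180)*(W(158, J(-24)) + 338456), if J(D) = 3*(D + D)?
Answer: 33871854300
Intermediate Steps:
J(D) = 6*D (J(D) = 3*(2*D) = 6*D)
W(f, F) = -225 + F + f
((-266 - 39)*(-272) + 17180)*(W(158, J(-24)) + 338456) = ((-266 - 39)*(-272) + 17180)*((-225 + 6*(-24) + 158) + 338456) = (-305*(-272) + 17180)*((-225 - 144 + 158) + 338456) = (82960 + 17180)*(-211 + 338456) = 100140*338245 = 33871854300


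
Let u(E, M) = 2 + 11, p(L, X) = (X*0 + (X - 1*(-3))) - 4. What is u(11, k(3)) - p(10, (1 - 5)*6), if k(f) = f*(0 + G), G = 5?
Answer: 38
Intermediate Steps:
k(f) = 5*f (k(f) = f*(0 + 5) = f*5 = 5*f)
p(L, X) = -1 + X (p(L, X) = (0 + (X + 3)) - 4 = (0 + (3 + X)) - 4 = (3 + X) - 4 = -1 + X)
u(E, M) = 13
u(11, k(3)) - p(10, (1 - 5)*6) = 13 - (-1 + (1 - 5)*6) = 13 - (-1 - 4*6) = 13 - (-1 - 24) = 13 - 1*(-25) = 13 + 25 = 38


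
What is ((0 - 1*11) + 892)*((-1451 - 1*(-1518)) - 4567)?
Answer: -3964500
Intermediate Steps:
((0 - 1*11) + 892)*((-1451 - 1*(-1518)) - 4567) = ((0 - 11) + 892)*((-1451 + 1518) - 4567) = (-11 + 892)*(67 - 4567) = 881*(-4500) = -3964500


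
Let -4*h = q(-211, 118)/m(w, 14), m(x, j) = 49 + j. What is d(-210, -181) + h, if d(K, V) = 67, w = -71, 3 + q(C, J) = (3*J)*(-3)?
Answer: 5983/84 ≈ 71.226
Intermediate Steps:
q(C, J) = -3 - 9*J (q(C, J) = -3 + (3*J)*(-3) = -3 - 9*J)
h = 355/84 (h = -(-3 - 9*118)/(4*(49 + 14)) = -(-3 - 1062)/(4*63) = -(-1065)/(4*63) = -1/4*(-355/21) = 355/84 ≈ 4.2262)
d(-210, -181) + h = 67 + 355/84 = 5983/84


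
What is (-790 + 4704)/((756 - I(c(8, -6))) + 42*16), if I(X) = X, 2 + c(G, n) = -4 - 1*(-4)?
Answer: 1957/715 ≈ 2.7371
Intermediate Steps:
c(G, n) = -2 (c(G, n) = -2 + (-4 - 1*(-4)) = -2 + (-4 + 4) = -2 + 0 = -2)
(-790 + 4704)/((756 - I(c(8, -6))) + 42*16) = (-790 + 4704)/((756 - 1*(-2)) + 42*16) = 3914/((756 + 2) + 672) = 3914/(758 + 672) = 3914/1430 = 3914*(1/1430) = 1957/715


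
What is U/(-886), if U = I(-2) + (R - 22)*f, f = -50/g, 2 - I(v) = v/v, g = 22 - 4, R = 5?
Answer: -217/3987 ≈ -0.054427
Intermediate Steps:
g = 18
I(v) = 1 (I(v) = 2 - v/v = 2 - 1*1 = 2 - 1 = 1)
f = -25/9 (f = -50/18 = -50*1/18 = -25/9 ≈ -2.7778)
U = 434/9 (U = 1 + (5 - 22)*(-25/9) = 1 - 17*(-25/9) = 1 + 425/9 = 434/9 ≈ 48.222)
U/(-886) = (434/9)/(-886) = (434/9)*(-1/886) = -217/3987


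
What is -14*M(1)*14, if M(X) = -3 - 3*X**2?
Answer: 1176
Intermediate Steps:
-14*M(1)*14 = -14*(-3 - 3*1**2)*14 = -14*(-3 - 3*1)*14 = -14*(-3 - 3)*14 = -14*(-6)*14 = 84*14 = 1176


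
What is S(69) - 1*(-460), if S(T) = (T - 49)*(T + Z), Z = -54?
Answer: 760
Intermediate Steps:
S(T) = (-54 + T)*(-49 + T) (S(T) = (T - 49)*(T - 54) = (-49 + T)*(-54 + T) = (-54 + T)*(-49 + T))
S(69) - 1*(-460) = (2646 + 69² - 103*69) - 1*(-460) = (2646 + 4761 - 7107) + 460 = 300 + 460 = 760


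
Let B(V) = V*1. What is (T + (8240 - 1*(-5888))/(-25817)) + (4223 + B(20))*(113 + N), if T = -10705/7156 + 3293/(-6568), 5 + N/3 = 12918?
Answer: 50007559984390665189/303353674184 ≈ 1.6485e+8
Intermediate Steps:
B(V) = V
N = 38739 (N = -15 + 3*12918 = -15 + 38754 = 38739)
T = -23468787/11750152 (T = -10705*1/7156 + 3293*(-1/6568) = -10705/7156 - 3293/6568 = -23468787/11750152 ≈ -1.9973)
(T + (8240 - 1*(-5888))/(-25817)) + (4223 + B(20))*(113 + N) = (-23468787/11750152 + (8240 - 1*(-5888))/(-25817)) + (4223 + 20)*(113 + 38739) = (-23468787/11750152 + (8240 + 5888)*(-1/25817)) + 4243*38852 = (-23468787/11750152 + 14128*(-1/25817)) + 164849036 = (-23468787/11750152 - 14128/25817) + 164849036 = -771899821435/303353674184 + 164849036 = 50007559984390665189/303353674184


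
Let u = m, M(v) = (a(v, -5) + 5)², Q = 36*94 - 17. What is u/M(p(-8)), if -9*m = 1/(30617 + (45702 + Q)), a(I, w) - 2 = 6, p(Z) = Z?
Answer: -1/121202406 ≈ -8.2507e-9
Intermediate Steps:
Q = 3367 (Q = 3384 - 17 = 3367)
a(I, w) = 8 (a(I, w) = 2 + 6 = 8)
M(v) = 169 (M(v) = (8 + 5)² = 13² = 169)
m = -1/717174 (m = -1/(9*(30617 + (45702 + 3367))) = -1/(9*(30617 + 49069)) = -⅑/79686 = -⅑*1/79686 = -1/717174 ≈ -1.3944e-6)
u = -1/717174 ≈ -1.3944e-6
u/M(p(-8)) = -1/717174/169 = -1/717174*1/169 = -1/121202406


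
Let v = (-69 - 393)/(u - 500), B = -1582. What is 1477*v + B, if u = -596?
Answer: -525749/548 ≈ -959.40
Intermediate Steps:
v = 231/548 (v = (-69 - 393)/(-596 - 500) = -462/(-1096) = -462*(-1/1096) = 231/548 ≈ 0.42153)
1477*v + B = 1477*(231/548) - 1582 = 341187/548 - 1582 = -525749/548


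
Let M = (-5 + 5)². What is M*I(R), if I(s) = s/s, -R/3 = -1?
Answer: 0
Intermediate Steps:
R = 3 (R = -3*(-1) = 3)
I(s) = 1
M = 0 (M = 0² = 0)
M*I(R) = 0*1 = 0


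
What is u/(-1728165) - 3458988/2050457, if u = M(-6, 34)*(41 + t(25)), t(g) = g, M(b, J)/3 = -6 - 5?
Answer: -1991078700558/1181176007135 ≈ -1.6857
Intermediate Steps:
M(b, J) = -33 (M(b, J) = 3*(-6 - 5) = 3*(-11) = -33)
u = -2178 (u = -33*(41 + 25) = -33*66 = -2178)
u/(-1728165) - 3458988/2050457 = -2178/(-1728165) - 3458988/2050457 = -2178*(-1/1728165) - 3458988*1/2050457 = 726/576055 - 3458988/2050457 = -1991078700558/1181176007135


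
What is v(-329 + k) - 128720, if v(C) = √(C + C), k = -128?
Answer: -128720 + I*√914 ≈ -1.2872e+5 + 30.232*I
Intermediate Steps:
v(C) = √2*√C (v(C) = √(2*C) = √2*√C)
v(-329 + k) - 128720 = √2*√(-329 - 128) - 128720 = √2*√(-457) - 128720 = √2*(I*√457) - 128720 = I*√914 - 128720 = -128720 + I*√914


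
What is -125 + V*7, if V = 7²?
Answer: 218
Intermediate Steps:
V = 49
-125 + V*7 = -125 + 49*7 = -125 + 343 = 218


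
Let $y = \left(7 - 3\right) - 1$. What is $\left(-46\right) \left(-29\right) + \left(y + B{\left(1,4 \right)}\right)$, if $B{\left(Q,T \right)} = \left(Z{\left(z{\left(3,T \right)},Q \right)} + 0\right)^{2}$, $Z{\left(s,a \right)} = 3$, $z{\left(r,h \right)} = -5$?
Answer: $1346$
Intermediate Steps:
$B{\left(Q,T \right)} = 9$ ($B{\left(Q,T \right)} = \left(3 + 0\right)^{2} = 3^{2} = 9$)
$y = 3$ ($y = 4 - 1 = 3$)
$\left(-46\right) \left(-29\right) + \left(y + B{\left(1,4 \right)}\right) = \left(-46\right) \left(-29\right) + \left(3 + 9\right) = 1334 + 12 = 1346$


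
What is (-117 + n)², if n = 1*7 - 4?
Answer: 12996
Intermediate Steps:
n = 3 (n = 7 - 4 = 3)
(-117 + n)² = (-117 + 3)² = (-114)² = 12996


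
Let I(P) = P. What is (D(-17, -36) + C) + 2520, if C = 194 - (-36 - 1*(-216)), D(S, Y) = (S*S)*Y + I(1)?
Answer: -7869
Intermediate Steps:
D(S, Y) = 1 + Y*S**2 (D(S, Y) = (S*S)*Y + 1 = S**2*Y + 1 = Y*S**2 + 1 = 1 + Y*S**2)
C = 14 (C = 194 - (-36 + 216) = 194 - 1*180 = 194 - 180 = 14)
(D(-17, -36) + C) + 2520 = ((1 - 36*(-17)**2) + 14) + 2520 = ((1 - 36*289) + 14) + 2520 = ((1 - 10404) + 14) + 2520 = (-10403 + 14) + 2520 = -10389 + 2520 = -7869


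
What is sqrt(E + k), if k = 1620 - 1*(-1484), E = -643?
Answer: sqrt(2461) ≈ 49.608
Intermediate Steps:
k = 3104 (k = 1620 + 1484 = 3104)
sqrt(E + k) = sqrt(-643 + 3104) = sqrt(2461)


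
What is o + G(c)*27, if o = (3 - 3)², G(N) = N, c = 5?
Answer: 135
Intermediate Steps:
o = 0 (o = 0² = 0)
o + G(c)*27 = 0 + 5*27 = 0 + 135 = 135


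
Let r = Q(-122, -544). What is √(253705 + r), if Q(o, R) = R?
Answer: 3*√28129 ≈ 503.15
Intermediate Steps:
r = -544
√(253705 + r) = √(253705 - 544) = √253161 = 3*√28129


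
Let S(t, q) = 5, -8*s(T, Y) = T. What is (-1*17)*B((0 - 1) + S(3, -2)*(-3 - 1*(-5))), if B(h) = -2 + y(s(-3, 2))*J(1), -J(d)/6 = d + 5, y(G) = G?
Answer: 527/2 ≈ 263.50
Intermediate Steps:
s(T, Y) = -T/8
J(d) = -30 - 6*d (J(d) = -6*(d + 5) = -6*(5 + d) = -30 - 6*d)
B(h) = -31/2 (B(h) = -2 + (-1/8*(-3))*(-30 - 6*1) = -2 + 3*(-30 - 6)/8 = -2 + (3/8)*(-36) = -2 - 27/2 = -31/2)
(-1*17)*B((0 - 1) + S(3, -2)*(-3 - 1*(-5))) = -1*17*(-31/2) = -17*(-31/2) = 527/2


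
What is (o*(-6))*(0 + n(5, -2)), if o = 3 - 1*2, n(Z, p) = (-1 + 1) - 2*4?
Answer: 48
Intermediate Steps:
n(Z, p) = -8 (n(Z, p) = 0 - 8 = -8)
o = 1 (o = 3 - 2 = 1)
(o*(-6))*(0 + n(5, -2)) = (1*(-6))*(0 - 8) = -6*(-8) = 48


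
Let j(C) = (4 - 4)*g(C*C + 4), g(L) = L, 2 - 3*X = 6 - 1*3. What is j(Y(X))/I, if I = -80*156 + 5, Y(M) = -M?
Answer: 0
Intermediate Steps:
X = -1/3 (X = 2/3 - (6 - 1*3)/3 = 2/3 - (6 - 3)/3 = 2/3 - 1/3*3 = 2/3 - 1 = -1/3 ≈ -0.33333)
I = -12475 (I = -12480 + 5 = -12475)
j(C) = 0 (j(C) = (4 - 4)*(C*C + 4) = 0*(C**2 + 4) = 0*(4 + C**2) = 0)
j(Y(X))/I = 0/(-12475) = 0*(-1/12475) = 0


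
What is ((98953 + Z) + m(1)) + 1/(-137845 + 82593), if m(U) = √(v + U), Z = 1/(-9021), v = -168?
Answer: 49320974714003/498428292 + I*√167 ≈ 98953.0 + 12.923*I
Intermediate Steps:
Z = -1/9021 ≈ -0.00011085
m(U) = √(-168 + U)
((98953 + Z) + m(1)) + 1/(-137845 + 82593) = ((98953 - 1/9021) + √(-168 + 1)) + 1/(-137845 + 82593) = (892655012/9021 + √(-167)) + 1/(-55252) = (892655012/9021 + I*√167) - 1/55252 = 49320974714003/498428292 + I*√167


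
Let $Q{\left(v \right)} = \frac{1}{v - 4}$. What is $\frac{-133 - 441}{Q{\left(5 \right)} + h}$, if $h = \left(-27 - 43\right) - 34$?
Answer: $\frac{574}{103} \approx 5.5728$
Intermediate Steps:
$Q{\left(v \right)} = \frac{1}{-4 + v}$
$h = -104$ ($h = -70 - 34 = -104$)
$\frac{-133 - 441}{Q{\left(5 \right)} + h} = \frac{-133 - 441}{\frac{1}{-4 + 5} - 104} = - \frac{574}{1^{-1} - 104} = - \frac{574}{1 - 104} = - \frac{574}{-103} = \left(-574\right) \left(- \frac{1}{103}\right) = \frac{574}{103}$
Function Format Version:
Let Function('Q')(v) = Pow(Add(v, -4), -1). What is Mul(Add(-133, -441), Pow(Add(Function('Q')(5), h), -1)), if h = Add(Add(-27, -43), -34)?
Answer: Rational(574, 103) ≈ 5.5728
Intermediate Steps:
Function('Q')(v) = Pow(Add(-4, v), -1)
h = -104 (h = Add(-70, -34) = -104)
Mul(Add(-133, -441), Pow(Add(Function('Q')(5), h), -1)) = Mul(Add(-133, -441), Pow(Add(Pow(Add(-4, 5), -1), -104), -1)) = Mul(-574, Pow(Add(Pow(1, -1), -104), -1)) = Mul(-574, Pow(Add(1, -104), -1)) = Mul(-574, Pow(-103, -1)) = Mul(-574, Rational(-1, 103)) = Rational(574, 103)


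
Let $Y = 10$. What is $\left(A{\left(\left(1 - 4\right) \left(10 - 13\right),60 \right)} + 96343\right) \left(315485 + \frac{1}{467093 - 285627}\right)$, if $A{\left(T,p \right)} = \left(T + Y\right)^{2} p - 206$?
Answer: $\frac{6743854809692767}{181466} \approx 3.7163 \cdot 10^{10}$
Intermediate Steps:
$A{\left(T,p \right)} = -206 + p \left(10 + T\right)^{2}$ ($A{\left(T,p \right)} = \left(T + 10\right)^{2} p - 206 = \left(10 + T\right)^{2} p - 206 = p \left(10 + T\right)^{2} - 206 = -206 + p \left(10 + T\right)^{2}$)
$\left(A{\left(\left(1 - 4\right) \left(10 - 13\right),60 \right)} + 96343\right) \left(315485 + \frac{1}{467093 - 285627}\right) = \left(\left(-206 + 60 \left(10 + \left(1 - 4\right) \left(10 - 13\right)\right)^{2}\right) + 96343\right) \left(315485 + \frac{1}{467093 - 285627}\right) = \left(\left(-206 + 60 \left(10 - -9\right)^{2}\right) + 96343\right) \left(315485 + \frac{1}{181466}\right) = \left(\left(-206 + 60 \left(10 + 9\right)^{2}\right) + 96343\right) \left(315485 + \frac{1}{181466}\right) = \left(\left(-206 + 60 \cdot 19^{2}\right) + 96343\right) \frac{57249801011}{181466} = \left(\left(-206 + 60 \cdot 361\right) + 96343\right) \frac{57249801011}{181466} = \left(\left(-206 + 21660\right) + 96343\right) \frac{57249801011}{181466} = \left(21454 + 96343\right) \frac{57249801011}{181466} = 117797 \cdot \frac{57249801011}{181466} = \frac{6743854809692767}{181466}$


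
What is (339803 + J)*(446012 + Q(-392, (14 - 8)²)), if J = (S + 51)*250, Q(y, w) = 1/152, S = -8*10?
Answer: 22545039885225/152 ≈ 1.4832e+11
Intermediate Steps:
S = -80
Q(y, w) = 1/152
J = -7250 (J = (-80 + 51)*250 = -29*250 = -7250)
(339803 + J)*(446012 + Q(-392, (14 - 8)²)) = (339803 - 7250)*(446012 + 1/152) = 332553*(67793825/152) = 22545039885225/152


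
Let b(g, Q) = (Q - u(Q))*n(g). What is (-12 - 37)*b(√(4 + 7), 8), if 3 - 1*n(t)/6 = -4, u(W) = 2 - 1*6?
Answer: -24696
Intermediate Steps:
u(W) = -4 (u(W) = 2 - 6 = -4)
n(t) = 42 (n(t) = 18 - 6*(-4) = 18 + 24 = 42)
b(g, Q) = 168 + 42*Q (b(g, Q) = (Q - 1*(-4))*42 = (Q + 4)*42 = (4 + Q)*42 = 168 + 42*Q)
(-12 - 37)*b(√(4 + 7), 8) = (-12 - 37)*(168 + 42*8) = -49*(168 + 336) = -49*504 = -24696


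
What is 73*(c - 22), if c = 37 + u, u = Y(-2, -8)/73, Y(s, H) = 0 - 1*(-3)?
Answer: 1098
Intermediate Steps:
Y(s, H) = 3 (Y(s, H) = 0 + 3 = 3)
u = 3/73 ≈ 0.041096
c = 2704/73 (c = 37 + 3/73 = 2704/73 ≈ 37.041)
73*(c - 22) = 73*(2704/73 - 22) = 73*(1098/73) = 1098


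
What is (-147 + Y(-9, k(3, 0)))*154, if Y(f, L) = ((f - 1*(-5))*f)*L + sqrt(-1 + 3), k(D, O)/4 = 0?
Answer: -22638 + 154*sqrt(2) ≈ -22420.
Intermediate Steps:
k(D, O) = 0 (k(D, O) = 4*0 = 0)
Y(f, L) = sqrt(2) + L*f*(5 + f) (Y(f, L) = ((f + 5)*f)*L + sqrt(2) = ((5 + f)*f)*L + sqrt(2) = (f*(5 + f))*L + sqrt(2) = L*f*(5 + f) + sqrt(2) = sqrt(2) + L*f*(5 + f))
(-147 + Y(-9, k(3, 0)))*154 = (-147 + (sqrt(2) + 0*(-9)**2 + 5*0*(-9)))*154 = (-147 + (sqrt(2) + 0*81 + 0))*154 = (-147 + (sqrt(2) + 0 + 0))*154 = (-147 + sqrt(2))*154 = -22638 + 154*sqrt(2)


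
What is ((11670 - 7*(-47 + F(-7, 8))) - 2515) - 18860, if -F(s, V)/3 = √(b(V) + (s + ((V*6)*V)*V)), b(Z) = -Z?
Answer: -9376 + 21*√3057 ≈ -8214.9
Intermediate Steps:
F(s, V) = -3*√(s - V + 6*V³) (F(s, V) = -3*√(-V + (s + ((V*6)*V)*V)) = -3*√(-V + (s + ((6*V)*V)*V)) = -3*√(-V + (s + (6*V²)*V)) = -3*√(-V + (s + 6*V³)) = -3*√(s - V + 6*V³))
((11670 - 7*(-47 + F(-7, 8))) - 2515) - 18860 = ((11670 - 7*(-47 - 3*√(-7 - 1*8 + 6*8³))) - 2515) - 18860 = ((11670 - 7*(-47 - 3*√(-7 - 8 + 6*512))) - 2515) - 18860 = ((11670 - 7*(-47 - 3*√(-7 - 8 + 3072))) - 2515) - 18860 = ((11670 - 7*(-47 - 3*√3057)) - 2515) - 18860 = ((11670 + (329 + 21*√3057)) - 2515) - 18860 = ((11999 + 21*√3057) - 2515) - 18860 = (9484 + 21*√3057) - 18860 = -9376 + 21*√3057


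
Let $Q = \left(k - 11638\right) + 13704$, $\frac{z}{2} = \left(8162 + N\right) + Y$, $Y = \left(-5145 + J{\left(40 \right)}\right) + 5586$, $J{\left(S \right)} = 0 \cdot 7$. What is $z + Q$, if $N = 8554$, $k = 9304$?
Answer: $45684$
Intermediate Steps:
$J{\left(S \right)} = 0$
$Y = 441$ ($Y = \left(-5145 + 0\right) + 5586 = -5145 + 5586 = 441$)
$z = 34314$ ($z = 2 \left(\left(8162 + 8554\right) + 441\right) = 2 \left(16716 + 441\right) = 2 \cdot 17157 = 34314$)
$Q = 11370$ ($Q = \left(9304 - 11638\right) + 13704 = -2334 + 13704 = 11370$)
$z + Q = 34314 + 11370 = 45684$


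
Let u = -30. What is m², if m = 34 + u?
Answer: 16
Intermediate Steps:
m = 4 (m = 34 - 30 = 4)
m² = 4² = 16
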